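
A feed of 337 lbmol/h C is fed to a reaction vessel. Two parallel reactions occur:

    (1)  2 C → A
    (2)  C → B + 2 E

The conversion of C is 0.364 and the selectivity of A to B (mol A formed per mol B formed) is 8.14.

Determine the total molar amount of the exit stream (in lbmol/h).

293 lbmol/h

Conversion of C: C consumed = 0.364 × 337 = 122.7 lbmol/h = 2ξ₁ + 1ξ₂.
Selectivity: 1ξ₁ / (1ξ₂) = 8.14 → ξ₁ = 8.14 ξ₂.
Substitute: (2·8.14 + 1) ξ₂ = 122.7 → ξ₂ = 7.099 lbmol/h, ξ₁ = 57.78 lbmol/h.
Outlet amounts (n = n₀ + Σ ν·ξ):
  C: 337 − 2(57.78) − 1(7.099) = 214.3
  A: 0 + 1(57.78) = 57.78
  B: 0 + 1(7.099) = 7.099
  E: 0 + 2(7.099) = 14.2
Total out = 214.3 + 57.78 + 7.099 + 14.2 = 293.4 lbmol/h.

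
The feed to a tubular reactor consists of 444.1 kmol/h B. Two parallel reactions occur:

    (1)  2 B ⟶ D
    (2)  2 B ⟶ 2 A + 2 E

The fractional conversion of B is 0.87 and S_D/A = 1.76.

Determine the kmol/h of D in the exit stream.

Conversion of B: B consumed = 0.87 × 444.1 = 386.4 kmol/h = 2ξ₁ + 2ξ₂.
Selectivity: 1ξ₁ / (2ξ₂) = 1.76 → ξ₁ = 3.52 ξ₂.
Substitute: (2·3.52 + 2) ξ₂ = 386.4 → ξ₂ = 42.74 kmol/h, ξ₁ = 150.4 kmol/h.
Outlet amounts (n = n₀ + Σ ν·ξ):
  B: 444.1 − 2(150.4) − 2(42.74) = 57.73
  D: 0 + 1(150.4) = 150.4
  A: 0 + 2(42.74) = 85.48
  E: 0 + 2(42.74) = 85.48

150 kmol/h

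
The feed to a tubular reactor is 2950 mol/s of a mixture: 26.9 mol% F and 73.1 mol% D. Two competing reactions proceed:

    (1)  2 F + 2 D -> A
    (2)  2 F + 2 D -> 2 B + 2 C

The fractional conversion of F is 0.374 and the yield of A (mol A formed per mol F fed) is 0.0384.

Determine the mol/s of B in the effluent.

Yield of A: 1ξ₁ / 793.5 = 0.0384 → ξ₁ = 30.47 mol/s.
Conversion of F: 2ξ₁ + 2ξ₂ = 0.374 × 793.5 = 296.8 → ξ₂ = 117.9 mol/s.
Outlet amounts (n = n₀ + Σ ν·ξ):
  F: 793.5 − 2(30.47) − 2(117.9) = 496.8
  D: 2156 − 2(30.47) − 2(117.9) = 1860
  A: 0 + 1(30.47) = 30.47
  B: 0 + 2(117.9) = 235.8
  C: 0 + 2(117.9) = 235.8

236 mol/s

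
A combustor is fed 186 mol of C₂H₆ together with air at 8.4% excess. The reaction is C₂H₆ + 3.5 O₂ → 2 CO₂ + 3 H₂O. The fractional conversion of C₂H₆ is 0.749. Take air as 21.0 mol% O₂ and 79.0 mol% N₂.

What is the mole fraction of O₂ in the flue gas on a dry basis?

Stoichiometric O₂ = 3.5 × 186 = 651 mol; O₂ fed = 651 × 1.084 = 705.7 mol.
N₂ fed = 705.7 × 79/21 = 2655 mol.
Fuel reacted = 0.749 × 186 → ξ = 139.3 mol.
Outlet (n = n₀ + ν ξ):
  C₂H₆: 186 − 1(139.3) = 46.69
  O₂: 705.7 − 3.5(139.3) = 218.1
  N₂: 2655 (inert)
  CO₂: 0 + 2(139.3) = 278.6
  H₂O: 0 + 3(139.3) = 417.9
Dry total = 3198 mol; y_O₂ (dry) = 218.1 / 3198 = 0.06819.

0.0682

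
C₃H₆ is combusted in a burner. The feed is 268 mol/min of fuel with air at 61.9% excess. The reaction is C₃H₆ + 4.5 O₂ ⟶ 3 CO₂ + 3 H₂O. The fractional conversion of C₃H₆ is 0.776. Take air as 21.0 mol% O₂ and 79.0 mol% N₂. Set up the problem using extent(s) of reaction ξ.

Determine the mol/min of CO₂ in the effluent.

Stoichiometric O₂ = 4.5 × 268 = 1206 mol/min; O₂ fed = 1206 × 1.619 = 1953 mol/min.
N₂ fed = 1953 × 79/21 = 7345 mol/min.
Fuel reacted = 0.776 × 268 → ξ = 208 mol/min.
Outlet (n = n₀ + ν ξ):
  C₃H₆: 268 − 1(208) = 60.03
  O₂: 1953 − 4.5(208) = 1017
  N₂: 7345 (inert)
  CO₂: 0 + 3(208) = 623.9
  H₂O: 0 + 3(208) = 623.9

624 mol/min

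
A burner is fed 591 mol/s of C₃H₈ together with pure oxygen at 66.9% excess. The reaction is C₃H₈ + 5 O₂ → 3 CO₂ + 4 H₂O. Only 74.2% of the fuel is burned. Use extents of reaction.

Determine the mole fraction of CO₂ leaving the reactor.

0.221

Stoichiometric O₂ = 5 × 591 = 2955 mol/s; O₂ fed = 2955 × 1.669 = 4932 mol/s.
Fuel reacted = 0.742 × 591 → ξ = 438.5 mol/s.
Outlet (n = n₀ + ν ξ):
  C₃H₈: 591 − 1(438.5) = 152.5
  O₂: 4932 − 5(438.5) = 2739
  CO₂: 0 + 3(438.5) = 1316
  H₂O: 0 + 4(438.5) = 1754
Total out = 5961 mol/s; y_CO₂ = 1316 / 5961 = 0.2207.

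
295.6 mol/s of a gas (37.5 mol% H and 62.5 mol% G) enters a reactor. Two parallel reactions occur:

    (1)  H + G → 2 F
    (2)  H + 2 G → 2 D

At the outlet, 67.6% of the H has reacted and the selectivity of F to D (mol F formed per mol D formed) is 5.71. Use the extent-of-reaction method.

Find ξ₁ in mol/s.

ξ₁ = 63.8 mol/s

Conversion of H: H consumed = 0.676 × 110.8 = 74.93 mol/s = 1ξ₁ + 1ξ₂.
Selectivity: 2ξ₁ / (2ξ₂) = 5.71 → ξ₁ = 5.71 ξ₂.
Substitute: (1·5.71 + 1) ξ₂ = 74.93 → ξ₂ = 11.17 mol/s, ξ₁ = 63.77 mol/s.
Outlet amounts (n = n₀ + Σ ν·ξ):
  H: 110.8 − 1(63.77) − 1(11.17) = 35.92
  G: 184.8 − 1(63.77) − 2(11.17) = 98.65
  F: 0 + 2(63.77) = 127.5
  D: 0 + 2(11.17) = 22.34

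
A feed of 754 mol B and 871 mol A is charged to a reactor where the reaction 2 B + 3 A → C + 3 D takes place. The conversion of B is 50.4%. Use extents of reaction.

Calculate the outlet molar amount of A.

301 mol

B reacted = 0.504 × 754 = 380 mol; ν_B = −2, so ξ = 380/2 = 190 mol.
Outlet amounts (n = n₀ + ν ξ):
  B: 754 − 2(190) = 374
  A: 871 − 3(190) = 301
  C: 0 + 1(190) = 190
  D: 0 + 3(190) = 570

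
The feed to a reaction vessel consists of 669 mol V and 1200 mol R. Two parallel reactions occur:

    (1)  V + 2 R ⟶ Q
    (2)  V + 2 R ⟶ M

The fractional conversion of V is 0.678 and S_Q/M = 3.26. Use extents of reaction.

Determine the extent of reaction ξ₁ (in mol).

Conversion of V: V consumed = 0.678 × 669 = 453.6 mol = 1ξ₁ + 1ξ₂.
Selectivity: 1ξ₁ / (1ξ₂) = 3.26 → ξ₁ = 3.26 ξ₂.
Substitute: (1·3.26 + 1) ξ₂ = 453.6 → ξ₂ = 106.5 mol, ξ₁ = 347.1 mol.
Outlet amounts (n = n₀ + Σ ν·ξ):
  V: 669 − 1(347.1) − 1(106.5) = 215.4
  R: 1200 − 2(347.1) − 2(106.5) = 292.8
  Q: 0 + 1(347.1) = 347.1
  M: 0 + 1(106.5) = 106.5

ξ₁ = 347 mol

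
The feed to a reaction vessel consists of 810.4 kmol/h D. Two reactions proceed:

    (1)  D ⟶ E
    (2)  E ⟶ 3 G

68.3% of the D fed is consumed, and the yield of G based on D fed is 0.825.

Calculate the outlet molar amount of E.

331 kmol/h

Conversion of D: D consumed = 1ξ₁ = 0.683 × 810.4 → ξ₁ = 553.5 kmol/h.
Yield of G: 3ξ₂ / 810.4 = 0.825 → ξ₂ = 222.9 kmol/h.
Outlet amounts (n = n₀ + Σ ν·ξ):
  D: 810.4 − 1(553.5) = 256.9
  E: 0 + 1(553.5) − 1(222.9) = 330.6
  G: 0 + 3(222.9) = 668.6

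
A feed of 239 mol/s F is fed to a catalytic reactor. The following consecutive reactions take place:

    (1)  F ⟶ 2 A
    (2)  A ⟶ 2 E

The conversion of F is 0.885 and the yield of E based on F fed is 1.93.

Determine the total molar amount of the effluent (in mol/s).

681 mol/s

Conversion of F: F consumed = 1ξ₁ = 0.885 × 239 → ξ₁ = 211.5 mol/s.
Yield of E: 2ξ₂ / 239 = 1.93 → ξ₂ = 230.6 mol/s.
Outlet amounts (n = n₀ + Σ ν·ξ):
  F: 239 − 1(211.5) = 27.48
  A: 0 + 2(211.5) − 1(230.6) = 192.4
  E: 0 + 2(230.6) = 461.3
Total out = 27.48 + 192.4 + 461.3 = 681.1 mol/s.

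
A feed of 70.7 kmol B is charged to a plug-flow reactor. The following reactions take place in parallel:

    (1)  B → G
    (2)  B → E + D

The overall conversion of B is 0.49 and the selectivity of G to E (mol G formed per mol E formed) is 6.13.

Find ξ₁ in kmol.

Conversion of B: B consumed = 0.49 × 70.7 = 34.64 kmol = 1ξ₁ + 1ξ₂.
Selectivity: 1ξ₁ / (1ξ₂) = 6.13 → ξ₁ = 6.13 ξ₂.
Substitute: (1·6.13 + 1) ξ₂ = 34.64 → ξ₂ = 4.859 kmol, ξ₁ = 29.78 kmol.
Outlet amounts (n = n₀ + Σ ν·ξ):
  B: 70.7 − 1(29.78) − 1(4.859) = 36.06
  G: 0 + 1(29.78) = 29.78
  E: 0 + 1(4.859) = 4.859
  D: 0 + 1(4.859) = 4.859

ξ₁ = 29.8 kmol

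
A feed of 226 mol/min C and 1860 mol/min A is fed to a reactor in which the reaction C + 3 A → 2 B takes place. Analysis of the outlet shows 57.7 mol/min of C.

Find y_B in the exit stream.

For C: n = n₀ − 1ξ → 57.7 = 226 − 1ξ, giving ξ = 168.3 mol/min.
Outlet amounts (n = n₀ + ν ξ):
  C: 226 − 1(168.3) = 57.7
  A: 1860 − 3(168.3) = 1355
  B: 0 + 2(168.3) = 336.6
Total out = 1749 mol/min; y_B = 336.6 / 1749 = 0.1924.

0.192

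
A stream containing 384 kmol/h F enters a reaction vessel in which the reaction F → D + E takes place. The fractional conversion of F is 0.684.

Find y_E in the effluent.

0.406

F reacted = 0.684 × 384 = 262.7 kmol/h; ν_F = −1, so ξ = 262.7/1 = 262.7 kmol/h.
Outlet amounts (n = n₀ + ν ξ):
  F: 384 − 1(262.7) = 121.3
  D: 0 + 1(262.7) = 262.7
  E: 0 + 1(262.7) = 262.7
Total out = 646.7 kmol/h; y_E = 262.7 / 646.7 = 0.4062.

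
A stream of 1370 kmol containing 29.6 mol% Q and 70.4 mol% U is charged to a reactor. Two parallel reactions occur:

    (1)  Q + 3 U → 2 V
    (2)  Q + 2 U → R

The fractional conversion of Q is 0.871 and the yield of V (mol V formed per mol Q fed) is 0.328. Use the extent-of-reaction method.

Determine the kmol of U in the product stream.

Yield of V: 2ξ₁ / 405.5 = 0.328 → ξ₁ = 66.51 kmol.
Conversion of Q: 1ξ₁ + 1ξ₂ = 0.871 × 405.5 = 353.2 → ξ₂ = 286.7 kmol.
Outlet amounts (n = n₀ + Σ ν·ξ):
  Q: 405.5 − 1(66.51) − 1(286.7) = 52.31
  U: 964.5 − 3(66.51) − 2(286.7) = 191.6
  V: 0 + 2(66.51) = 133
  R: 0 + 1(286.7) = 286.7

192 kmol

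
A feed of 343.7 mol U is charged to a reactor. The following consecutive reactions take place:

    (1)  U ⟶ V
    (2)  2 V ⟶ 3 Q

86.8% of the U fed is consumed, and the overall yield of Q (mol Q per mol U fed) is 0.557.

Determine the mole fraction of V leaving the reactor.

Conversion of U: U consumed = 1ξ₁ = 0.868 × 343.7 → ξ₁ = 298.3 mol.
Yield of Q: 3ξ₂ / 343.7 = 0.557 → ξ₂ = 63.81 mol.
Outlet amounts (n = n₀ + Σ ν·ξ):
  U: 343.7 − 1(298.3) = 45.37
  V: 0 + 1(298.3) − 2(63.81) = 170.7
  Q: 0 + 3(63.81) = 191.4
Total out = 407.5 mol; y_V = 170.7 / 407.5 = 0.4189.

0.419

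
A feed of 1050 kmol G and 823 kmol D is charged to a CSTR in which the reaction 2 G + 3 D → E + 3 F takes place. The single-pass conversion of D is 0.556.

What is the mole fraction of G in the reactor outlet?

D reacted = 0.556 × 823 = 457.6 kmol; ν_D = −3, so ξ = 457.6/3 = 152.5 kmol.
Outlet amounts (n = n₀ + ν ξ):
  G: 1050 − 2(152.5) = 744.9
  D: 823 − 3(152.5) = 365.4
  E: 0 + 1(152.5) = 152.5
  F: 0 + 3(152.5) = 457.6
Total out = 1720 kmol; y_G = 744.9 / 1720 = 0.433.

0.433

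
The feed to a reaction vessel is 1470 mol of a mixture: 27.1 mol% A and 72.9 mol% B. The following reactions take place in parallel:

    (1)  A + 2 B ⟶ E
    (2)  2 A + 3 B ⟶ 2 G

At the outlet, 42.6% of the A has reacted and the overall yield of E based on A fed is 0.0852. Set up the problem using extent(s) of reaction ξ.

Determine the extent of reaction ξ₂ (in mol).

ξ₂ = 67.9 mol

Yield of E: 1ξ₁ / 398.4 = 0.0852 → ξ₁ = 33.94 mol.
Conversion of A: 1ξ₁ + 2ξ₂ = 0.426 × 398.4 = 169.7 → ξ₂ = 67.88 mol.
Outlet amounts (n = n₀ + Σ ν·ξ):
  A: 398.4 − 1(33.94) − 2(67.88) = 228.7
  B: 1072 − 2(33.94) − 3(67.88) = 800.1
  E: 0 + 1(33.94) = 33.94
  G: 0 + 2(67.88) = 135.8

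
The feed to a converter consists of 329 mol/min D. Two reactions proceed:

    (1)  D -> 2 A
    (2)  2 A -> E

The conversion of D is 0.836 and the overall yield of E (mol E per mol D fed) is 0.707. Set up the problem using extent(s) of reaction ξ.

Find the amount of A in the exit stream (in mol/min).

84.9 mol/min

Conversion of D: D consumed = 1ξ₁ = 0.836 × 329 → ξ₁ = 275 mol/min.
Yield of E: 1ξ₂ / 329 = 0.707 → ξ₂ = 232.6 mol/min.
Outlet amounts (n = n₀ + Σ ν·ξ):
  D: 329 − 1(275) = 53.96
  A: 0 + 2(275) − 2(232.6) = 84.88
  E: 0 + 1(232.6) = 232.6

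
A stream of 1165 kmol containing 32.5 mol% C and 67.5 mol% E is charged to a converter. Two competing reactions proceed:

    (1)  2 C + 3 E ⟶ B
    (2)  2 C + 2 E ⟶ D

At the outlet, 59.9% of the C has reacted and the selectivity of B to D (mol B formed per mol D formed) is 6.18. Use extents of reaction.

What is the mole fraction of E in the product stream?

0.635

Conversion of C: C consumed = 0.599 × 378.6 = 226.8 kmol = 2ξ₁ + 2ξ₂.
Selectivity: 1ξ₁ / (1ξ₂) = 6.18 → ξ₁ = 6.18 ξ₂.
Substitute: (2·6.18 + 2) ξ₂ = 226.8 → ξ₂ = 15.79 kmol, ξ₁ = 97.6 kmol.
Outlet amounts (n = n₀ + Σ ν·ξ):
  C: 378.6 − 2(97.6) − 2(15.79) = 151.8
  E: 786.4 − 3(97.6) − 2(15.79) = 462
  B: 0 + 1(97.6) = 97.6
  D: 0 + 1(15.79) = 15.79
Total out = 727.2 kmol; y_E = 462 / 727.2 = 0.6353.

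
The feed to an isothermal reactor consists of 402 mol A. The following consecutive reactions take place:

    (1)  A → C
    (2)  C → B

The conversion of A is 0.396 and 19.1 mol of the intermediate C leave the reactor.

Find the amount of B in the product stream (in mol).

Conversion of A: A consumed = 1ξ₁ = 0.396 × 402 → ξ₁ = 159.2 mol.
C balance: n_C = 0 + 1ξ₁ − 1ξ₂ = 19.1 → ξ₂ = (1·159.2 − 19.1)/1 = 140.1 mol.
Outlet amounts (n = n₀ + Σ ν·ξ):
  A: 402 − 1(159.2) = 242.8
  C: 0 + 1(159.2) − 1(140.1) = 19.1
  B: 0 + 1(140.1) = 140.1

140 mol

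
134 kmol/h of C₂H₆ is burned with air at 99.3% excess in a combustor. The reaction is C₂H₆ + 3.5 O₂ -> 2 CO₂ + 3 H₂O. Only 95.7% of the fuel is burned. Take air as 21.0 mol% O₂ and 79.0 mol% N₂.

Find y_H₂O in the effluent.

0.0827

Stoichiometric O₂ = 3.5 × 134 = 469 kmol/h; O₂ fed = 469 × 1.993 = 934.7 kmol/h.
N₂ fed = 934.7 × 79/21 = 3516 kmol/h.
Fuel reacted = 0.957 × 134 → ξ = 128.2 kmol/h.
Outlet (n = n₀ + ν ξ):
  C₂H₆: 134 − 1(128.2) = 5.762
  O₂: 934.7 − 3.5(128.2) = 485.9
  N₂: 3516 (inert)
  CO₂: 0 + 2(128.2) = 256.5
  H₂O: 0 + 3(128.2) = 384.7
Total out = 4649 kmol/h; y_H₂O = 384.7 / 4649 = 0.08275.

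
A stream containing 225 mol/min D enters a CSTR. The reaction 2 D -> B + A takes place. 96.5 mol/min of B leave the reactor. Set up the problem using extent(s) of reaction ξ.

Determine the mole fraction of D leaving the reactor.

0.142

For B: n = n₀ + 1ξ → 96.5 = 0 + 1ξ, giving ξ = 96.5 mol/min.
Outlet amounts (n = n₀ + ν ξ):
  D: 225 − 2(96.5) = 32
  B: 0 + 1(96.5) = 96.5
  A: 0 + 1(96.5) = 96.5
Total out = 225 mol/min; y_D = 32 / 225 = 0.1422.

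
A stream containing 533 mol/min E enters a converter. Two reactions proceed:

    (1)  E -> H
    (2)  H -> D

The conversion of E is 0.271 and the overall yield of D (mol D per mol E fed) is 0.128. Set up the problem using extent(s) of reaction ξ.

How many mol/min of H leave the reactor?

Conversion of E: E consumed = 1ξ₁ = 0.271 × 533 → ξ₁ = 144.4 mol/min.
Yield of D: 1ξ₂ / 533 = 0.128 → ξ₂ = 68.22 mol/min.
Outlet amounts (n = n₀ + Σ ν·ξ):
  E: 533 − 1(144.4) = 388.6
  H: 0 + 1(144.4) − 1(68.22) = 76.22
  D: 0 + 1(68.22) = 68.22

76.2 mol/min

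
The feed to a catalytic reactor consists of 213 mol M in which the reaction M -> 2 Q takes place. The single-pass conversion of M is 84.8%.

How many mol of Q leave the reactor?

M reacted = 0.848 × 213 = 180.6 mol; ν_M = −1, so ξ = 180.6/1 = 180.6 mol.
Outlet amounts (n = n₀ + ν ξ):
  M: 213 − 1(180.6) = 32.38
  Q: 0 + 2(180.6) = 361.2

361 mol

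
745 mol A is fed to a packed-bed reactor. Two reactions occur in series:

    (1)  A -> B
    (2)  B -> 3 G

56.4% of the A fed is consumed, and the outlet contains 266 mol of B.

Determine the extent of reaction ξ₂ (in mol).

Conversion of A: A consumed = 1ξ₁ = 0.564 × 745 → ξ₁ = 420.2 mol.
B balance: n_B = 0 + 1ξ₁ − 1ξ₂ = 266 → ξ₂ = (1·420.2 − 266)/1 = 154.2 mol.
Outlet amounts (n = n₀ + Σ ν·ξ):
  A: 745 − 1(420.2) = 324.8
  B: 0 + 1(420.2) − 1(154.2) = 266
  G: 0 + 3(154.2) = 462.5

ξ₂ = 154 mol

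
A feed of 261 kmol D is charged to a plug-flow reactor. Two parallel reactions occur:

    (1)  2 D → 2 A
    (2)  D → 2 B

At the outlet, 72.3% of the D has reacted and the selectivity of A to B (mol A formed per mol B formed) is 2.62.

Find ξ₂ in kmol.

Conversion of D: D consumed = 0.723 × 261 = 188.7 kmol = 2ξ₁ + 1ξ₂.
Selectivity: 2ξ₁ / (2ξ₂) = 2.62 → ξ₁ = 2.62 ξ₂.
Substitute: (2·2.62 + 1) ξ₂ = 188.7 → ξ₂ = 30.24 kmol, ξ₁ = 79.23 kmol.
Outlet amounts (n = n₀ + Σ ν·ξ):
  D: 261 − 2(79.23) − 1(30.24) = 72.3
  A: 0 + 2(79.23) = 158.5
  B: 0 + 2(30.24) = 60.48

ξ₂ = 30.2 kmol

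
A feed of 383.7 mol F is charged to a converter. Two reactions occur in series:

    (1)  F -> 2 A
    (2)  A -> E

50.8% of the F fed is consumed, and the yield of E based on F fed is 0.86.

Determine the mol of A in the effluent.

Conversion of F: F consumed = 1ξ₁ = 0.508 × 383.7 → ξ₁ = 194.9 mol.
Yield of E: 1ξ₂ / 383.7 = 0.86 → ξ₂ = 330 mol.
Outlet amounts (n = n₀ + Σ ν·ξ):
  F: 383.7 − 1(194.9) = 188.8
  A: 0 + 2(194.9) − 1(330) = 59.86
  E: 0 + 1(330) = 330

59.9 mol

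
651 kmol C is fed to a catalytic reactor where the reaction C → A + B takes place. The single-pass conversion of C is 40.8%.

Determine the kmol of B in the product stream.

C reacted = 0.408 × 651 = 265.6 kmol; ν_C = −1, so ξ = 265.6/1 = 265.6 kmol.
Outlet amounts (n = n₀ + ν ξ):
  C: 651 − 1(265.6) = 385.4
  A: 0 + 1(265.6) = 265.6
  B: 0 + 1(265.6) = 265.6

266 kmol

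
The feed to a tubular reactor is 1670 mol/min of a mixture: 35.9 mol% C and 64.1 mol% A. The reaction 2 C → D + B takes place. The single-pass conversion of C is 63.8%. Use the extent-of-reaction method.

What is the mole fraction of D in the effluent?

0.115

C reacted = 0.638 × 599.5 = 382.5 mol/min; ν_C = −2, so ξ = 382.5/2 = 191.3 mol/min.
Outlet amounts (n = n₀ + ν ξ):
  C: 599.5 − 2(191.3) = 217
  D: 0 + 1(191.3) = 191.3
  B: 0 + 1(191.3) = 191.3
  A: 1070 (inert)
Total out = 1670 mol/min; y_D = 191.3 / 1670 = 0.1145.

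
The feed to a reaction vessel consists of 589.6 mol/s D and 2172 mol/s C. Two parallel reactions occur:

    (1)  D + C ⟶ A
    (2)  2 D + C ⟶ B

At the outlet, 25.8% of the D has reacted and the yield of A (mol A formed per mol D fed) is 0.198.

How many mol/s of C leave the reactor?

Yield of A: 1ξ₁ / 589.6 = 0.198 → ξ₁ = 116.7 mol/s.
Conversion of D: 1ξ₁ + 2ξ₂ = 0.258 × 589.6 = 152.1 → ξ₂ = 17.69 mol/s.
Outlet amounts (n = n₀ + Σ ν·ξ):
  D: 589.6 − 1(116.7) − 2(17.69) = 437.5
  C: 2172 − 1(116.7) − 1(17.69) = 2038
  A: 0 + 1(116.7) = 116.7
  B: 0 + 1(17.69) = 17.69

2040 mol/s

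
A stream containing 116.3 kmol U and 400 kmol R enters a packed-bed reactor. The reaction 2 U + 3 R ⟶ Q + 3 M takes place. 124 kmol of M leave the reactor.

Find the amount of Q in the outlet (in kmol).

41.3 kmol

For M: n = n₀ + 3ξ → 124 = 0 + 3ξ, giving ξ = 41.33 kmol.
Outlet amounts (n = n₀ + ν ξ):
  U: 116.3 − 2(41.33) = 33.63
  R: 400 − 3(41.33) = 276
  Q: 0 + 1(41.33) = 41.33
  M: 0 + 3(41.33) = 124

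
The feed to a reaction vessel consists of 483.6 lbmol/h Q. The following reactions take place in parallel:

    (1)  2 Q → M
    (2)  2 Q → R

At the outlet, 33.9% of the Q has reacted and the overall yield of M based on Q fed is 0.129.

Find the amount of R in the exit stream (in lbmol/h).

Yield of M: 1ξ₁ / 483.6 = 0.129 → ξ₁ = 62.38 lbmol/h.
Conversion of Q: 2ξ₁ + 2ξ₂ = 0.339 × 483.6 = 163.9 → ξ₂ = 19.59 lbmol/h.
Outlet amounts (n = n₀ + Σ ν·ξ):
  Q: 483.6 − 2(62.38) − 2(19.59) = 319.7
  M: 0 + 1(62.38) = 62.38
  R: 0 + 1(19.59) = 19.59

19.6 lbmol/h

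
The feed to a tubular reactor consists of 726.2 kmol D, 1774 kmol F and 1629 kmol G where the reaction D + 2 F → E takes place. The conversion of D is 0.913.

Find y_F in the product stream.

D reacted = 0.913 × 726.2 = 663 kmol; ν_D = −1, so ξ = 663/1 = 663 kmol.
Outlet amounts (n = n₀ + ν ξ):
  D: 726.2 − 1(663) = 63.18
  F: 1774 − 2(663) = 448
  E: 0 + 1(663) = 663
  G: 1629 (inert)
Total out = 2803 kmol; y_F = 448 / 2803 = 0.1598.

0.16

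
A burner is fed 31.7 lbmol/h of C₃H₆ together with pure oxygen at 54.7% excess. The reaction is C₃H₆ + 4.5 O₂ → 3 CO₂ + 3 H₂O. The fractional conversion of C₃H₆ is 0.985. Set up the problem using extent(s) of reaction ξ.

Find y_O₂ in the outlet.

Stoichiometric O₂ = 4.5 × 31.7 = 142.7 lbmol/h; O₂ fed = 142.7 × 1.547 = 220.7 lbmol/h.
Fuel reacted = 0.985 × 31.7 → ξ = 31.22 lbmol/h.
Outlet (n = n₀ + ν ξ):
  C₃H₆: 31.7 − 1(31.22) = 0.4755
  O₂: 220.7 − 4.5(31.22) = 80.17
  CO₂: 0 + 3(31.22) = 93.67
  H₂O: 0 + 3(31.22) = 93.67
Total out = 268 lbmol/h; y_O₂ = 80.17 / 268 = 0.2991.

0.299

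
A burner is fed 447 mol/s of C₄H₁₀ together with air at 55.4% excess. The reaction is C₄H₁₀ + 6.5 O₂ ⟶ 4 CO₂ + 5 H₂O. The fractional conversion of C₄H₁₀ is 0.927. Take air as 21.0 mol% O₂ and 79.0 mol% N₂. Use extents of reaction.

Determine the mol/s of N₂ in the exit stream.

17000 mol/s

Stoichiometric O₂ = 6.5 × 447 = 2906 mol/s; O₂ fed = 2906 × 1.554 = 4515 mol/s.
N₂ fed = 4515 × 79/21 = 16990 mol/s.
Fuel reacted = 0.927 × 447 → ξ = 414.4 mol/s.
Outlet (n = n₀ + ν ξ):
  C₄H₁₀: 447 − 1(414.4) = 32.63
  O₂: 4515 − 6.5(414.4) = 1822
  N₂: 16990 (inert)
  CO₂: 0 + 4(414.4) = 1657
  H₂O: 0 + 5(414.4) = 2072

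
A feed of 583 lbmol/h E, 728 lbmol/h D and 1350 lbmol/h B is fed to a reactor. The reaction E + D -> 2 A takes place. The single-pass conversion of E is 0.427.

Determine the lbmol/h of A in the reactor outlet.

E reacted = 0.427 × 583 = 248.9 lbmol/h; ν_E = −1, so ξ = 248.9/1 = 248.9 lbmol/h.
Outlet amounts (n = n₀ + ν ξ):
  E: 583 − 1(248.9) = 334.1
  D: 728 − 1(248.9) = 479.1
  A: 0 + 2(248.9) = 497.9
  B: 1350 (inert)

498 lbmol/h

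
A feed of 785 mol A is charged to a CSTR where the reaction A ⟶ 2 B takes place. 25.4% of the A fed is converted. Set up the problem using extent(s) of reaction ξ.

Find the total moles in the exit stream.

A reacted = 0.254 × 785 = 199.4 mol; ν_A = −1, so ξ = 199.4/1 = 199.4 mol.
Outlet amounts (n = n₀ + ν ξ):
  A: 785 − 1(199.4) = 585.6
  B: 0 + 2(199.4) = 398.8
Total out = 585.6 + 398.8 = 984.4 mol.

984 mol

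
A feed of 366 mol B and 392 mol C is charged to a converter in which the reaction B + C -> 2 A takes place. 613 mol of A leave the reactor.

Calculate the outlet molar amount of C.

85.5 mol

For A: n = n₀ + 2ξ → 613 = 0 + 2ξ, giving ξ = 306.5 mol.
Outlet amounts (n = n₀ + ν ξ):
  B: 366 − 1(306.5) = 59.5
  C: 392 − 1(306.5) = 85.5
  A: 0 + 2(306.5) = 613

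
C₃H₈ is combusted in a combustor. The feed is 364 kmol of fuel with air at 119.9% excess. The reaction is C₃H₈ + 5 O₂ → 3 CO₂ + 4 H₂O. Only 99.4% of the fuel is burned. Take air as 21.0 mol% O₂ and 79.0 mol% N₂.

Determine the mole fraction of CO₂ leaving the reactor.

Stoichiometric O₂ = 5 × 364 = 1820 kmol; O₂ fed = 1820 × 2.199 = 4002 kmol.
N₂ fed = 4002 × 79/21 = 15060 kmol.
Fuel reacted = 0.994 × 364 → ξ = 361.8 kmol.
Outlet (n = n₀ + ν ξ):
  C₃H₈: 364 − 1(361.8) = 2.184
  O₂: 4002 − 5(361.8) = 2193
  N₂: 15060 (inert)
  CO₂: 0 + 3(361.8) = 1085
  H₂O: 0 + 4(361.8) = 1447
Total out = 19780 kmol; y_CO₂ = 1085 / 19780 = 0.05487.

0.0549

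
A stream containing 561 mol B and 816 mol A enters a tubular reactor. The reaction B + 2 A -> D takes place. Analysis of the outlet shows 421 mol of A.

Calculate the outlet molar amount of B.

For A: n = n₀ − 2ξ → 421 = 816 − 2ξ, giving ξ = 197.5 mol.
Outlet amounts (n = n₀ + ν ξ):
  B: 561 − 1(197.5) = 363.5
  A: 816 − 2(197.5) = 421
  D: 0 + 1(197.5) = 197.5

364 mol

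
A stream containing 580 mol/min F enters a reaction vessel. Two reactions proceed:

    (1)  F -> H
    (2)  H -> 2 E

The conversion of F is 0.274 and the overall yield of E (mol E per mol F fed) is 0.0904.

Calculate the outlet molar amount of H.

Conversion of F: F consumed = 1ξ₁ = 0.274 × 580 → ξ₁ = 158.9 mol/min.
Yield of E: 2ξ₂ / 580 = 0.0904 → ξ₂ = 26.22 mol/min.
Outlet amounts (n = n₀ + Σ ν·ξ):
  F: 580 − 1(158.9) = 421.1
  H: 0 + 1(158.9) − 1(26.22) = 132.7
  E: 0 + 2(26.22) = 52.43

133 mol/min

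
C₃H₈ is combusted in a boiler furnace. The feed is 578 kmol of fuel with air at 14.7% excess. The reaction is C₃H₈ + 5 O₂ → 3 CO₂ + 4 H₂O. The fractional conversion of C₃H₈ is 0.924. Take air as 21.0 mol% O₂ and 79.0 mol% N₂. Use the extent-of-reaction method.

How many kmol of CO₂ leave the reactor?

1600 kmol

Stoichiometric O₂ = 5 × 578 = 2890 kmol; O₂ fed = 2890 × 1.147 = 3315 kmol.
N₂ fed = 3315 × 79/21 = 12470 kmol.
Fuel reacted = 0.924 × 578 → ξ = 534.1 kmol.
Outlet (n = n₀ + ν ξ):
  C₃H₈: 578 − 1(534.1) = 43.93
  O₂: 3315 − 5(534.1) = 644.5
  N₂: 12470 (inert)
  CO₂: 0 + 3(534.1) = 1602
  H₂O: 0 + 4(534.1) = 2136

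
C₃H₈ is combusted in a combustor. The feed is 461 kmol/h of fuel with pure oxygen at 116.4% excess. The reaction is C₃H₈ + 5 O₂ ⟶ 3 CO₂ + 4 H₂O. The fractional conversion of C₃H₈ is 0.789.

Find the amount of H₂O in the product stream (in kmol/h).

Stoichiometric O₂ = 5 × 461 = 2305 kmol/h; O₂ fed = 2305 × 2.164 = 4988 kmol/h.
Fuel reacted = 0.789 × 461 → ξ = 363.7 kmol/h.
Outlet (n = n₀ + ν ξ):
  C₃H₈: 461 − 1(363.7) = 97.27
  O₂: 4988 − 5(363.7) = 3169
  CO₂: 0 + 3(363.7) = 1091
  H₂O: 0 + 4(363.7) = 1455

1450 kmol/h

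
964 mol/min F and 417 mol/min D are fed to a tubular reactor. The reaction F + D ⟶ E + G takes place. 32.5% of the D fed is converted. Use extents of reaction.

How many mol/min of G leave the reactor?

D reacted = 0.325 × 417 = 135.5 mol/min; ν_D = −1, so ξ = 135.5/1 = 135.5 mol/min.
Outlet amounts (n = n₀ + ν ξ):
  F: 964 − 1(135.5) = 828.5
  D: 417 − 1(135.5) = 281.5
  E: 0 + 1(135.5) = 135.5
  G: 0 + 1(135.5) = 135.5

136 mol/min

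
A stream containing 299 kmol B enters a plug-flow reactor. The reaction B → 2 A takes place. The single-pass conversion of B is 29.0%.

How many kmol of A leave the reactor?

173 kmol

B reacted = 0.29 × 299 = 86.71 kmol; ν_B = −1, so ξ = 86.71/1 = 86.71 kmol.
Outlet amounts (n = n₀ + ν ξ):
  B: 299 − 1(86.71) = 212.3
  A: 0 + 2(86.71) = 173.4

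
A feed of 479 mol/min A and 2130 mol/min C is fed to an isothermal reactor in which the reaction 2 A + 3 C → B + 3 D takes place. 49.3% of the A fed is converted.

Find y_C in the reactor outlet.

0.713

A reacted = 0.493 × 479 = 236.1 mol/min; ν_A = −2, so ξ = 236.1/2 = 118.1 mol/min.
Outlet amounts (n = n₀ + ν ξ):
  A: 479 − 2(118.1) = 242.9
  C: 2130 − 3(118.1) = 1776
  B: 0 + 1(118.1) = 118.1
  D: 0 + 3(118.1) = 354.2
Total out = 2491 mol/min; y_C = 1776 / 2491 = 0.7129.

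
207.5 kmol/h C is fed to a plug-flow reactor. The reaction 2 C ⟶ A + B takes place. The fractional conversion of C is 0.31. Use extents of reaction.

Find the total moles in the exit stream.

208 kmol/h

C reacted = 0.31 × 207.5 = 64.33 kmol/h; ν_C = −2, so ξ = 64.33/2 = 32.16 kmol/h.
Outlet amounts (n = n₀ + ν ξ):
  C: 207.5 − 2(32.16) = 143.2
  A: 0 + 1(32.16) = 32.16
  B: 0 + 1(32.16) = 32.16
Total out = 143.2 + 32.16 + 32.16 = 207.5 kmol/h.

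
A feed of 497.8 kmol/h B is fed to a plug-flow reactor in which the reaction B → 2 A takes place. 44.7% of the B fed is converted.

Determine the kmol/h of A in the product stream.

445 kmol/h

B reacted = 0.447 × 497.8 = 222.5 kmol/h; ν_B = −1, so ξ = 222.5/1 = 222.5 kmol/h.
Outlet amounts (n = n₀ + ν ξ):
  B: 497.8 − 1(222.5) = 275.3
  A: 0 + 2(222.5) = 445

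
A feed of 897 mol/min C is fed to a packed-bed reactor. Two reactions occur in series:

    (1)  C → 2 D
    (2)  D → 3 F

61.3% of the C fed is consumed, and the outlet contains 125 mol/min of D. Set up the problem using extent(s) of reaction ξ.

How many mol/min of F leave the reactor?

2920 mol/min

Conversion of C: C consumed = 1ξ₁ = 0.613 × 897 → ξ₁ = 549.9 mol/min.
D balance: n_D = 0 + 2ξ₁ − 1ξ₂ = 125 → ξ₂ = (2·549.9 − 125)/1 = 974.7 mol/min.
Outlet amounts (n = n₀ + Σ ν·ξ):
  C: 897 − 1(549.9) = 347.1
  D: 0 + 2(549.9) − 1(974.7) = 125
  F: 0 + 3(974.7) = 2924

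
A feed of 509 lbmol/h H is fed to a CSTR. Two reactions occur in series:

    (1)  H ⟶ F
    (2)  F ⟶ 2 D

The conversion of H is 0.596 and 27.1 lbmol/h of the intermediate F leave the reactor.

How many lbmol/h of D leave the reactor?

553 lbmol/h

Conversion of H: H consumed = 1ξ₁ = 0.596 × 509 → ξ₁ = 303.4 lbmol/h.
F balance: n_F = 0 + 1ξ₁ − 1ξ₂ = 27.1 → ξ₂ = (1·303.4 − 27.1)/1 = 276.3 lbmol/h.
Outlet amounts (n = n₀ + Σ ν·ξ):
  H: 509 − 1(303.4) = 205.6
  F: 0 + 1(303.4) − 1(276.3) = 27.1
  D: 0 + 2(276.3) = 552.5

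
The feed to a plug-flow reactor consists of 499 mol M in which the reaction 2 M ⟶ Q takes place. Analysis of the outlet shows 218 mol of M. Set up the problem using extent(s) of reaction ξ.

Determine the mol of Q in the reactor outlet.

140 mol

For M: n = n₀ − 2ξ → 218 = 499 − 2ξ, giving ξ = 140.5 mol.
Outlet amounts (n = n₀ + ν ξ):
  M: 499 − 2(140.5) = 218
  Q: 0 + 1(140.5) = 140.5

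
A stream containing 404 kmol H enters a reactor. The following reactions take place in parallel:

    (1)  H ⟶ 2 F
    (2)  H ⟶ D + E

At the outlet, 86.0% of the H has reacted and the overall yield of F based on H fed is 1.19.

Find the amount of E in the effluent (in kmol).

Yield of F: 2ξ₁ / 404 = 1.19 → ξ₁ = 240.4 kmol.
Conversion of H: 1ξ₁ + 1ξ₂ = 0.86 × 404 = 347.4 → ξ₂ = 107.1 kmol.
Outlet amounts (n = n₀ + Σ ν·ξ):
  H: 404 − 1(240.4) − 1(107.1) = 56.56
  F: 0 + 2(240.4) = 480.8
  D: 0 + 1(107.1) = 107.1
  E: 0 + 1(107.1) = 107.1

107 kmol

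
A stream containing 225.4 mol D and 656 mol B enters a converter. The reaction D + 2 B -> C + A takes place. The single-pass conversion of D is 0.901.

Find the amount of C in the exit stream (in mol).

D reacted = 0.901 × 225.4 = 203.1 mol; ν_D = −1, so ξ = 203.1/1 = 203.1 mol.
Outlet amounts (n = n₀ + ν ξ):
  D: 225.4 − 1(203.1) = 22.31
  B: 656 − 2(203.1) = 249.8
  C: 0 + 1(203.1) = 203.1
  A: 0 + 1(203.1) = 203.1

203 mol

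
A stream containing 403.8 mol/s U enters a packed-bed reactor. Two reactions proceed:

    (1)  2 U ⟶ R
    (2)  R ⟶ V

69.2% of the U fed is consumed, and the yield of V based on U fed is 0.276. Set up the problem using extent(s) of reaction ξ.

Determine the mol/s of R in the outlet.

28.3 mol/s

Conversion of U: U consumed = 2ξ₁ = 0.692 × 403.8 → ξ₁ = 139.7 mol/s.
Yield of V: 1ξ₂ / 403.8 = 0.276 → ξ₂ = 111.4 mol/s.
Outlet amounts (n = n₀ + Σ ν·ξ):
  U: 403.8 − 2(139.7) = 124.4
  R: 0 + 1(139.7) − 1(111.4) = 28.27
  V: 0 + 1(111.4) = 111.4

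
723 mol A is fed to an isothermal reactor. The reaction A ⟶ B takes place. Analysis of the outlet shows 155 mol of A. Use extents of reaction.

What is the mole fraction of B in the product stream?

0.786

For A: n = n₀ − 1ξ → 155 = 723 − 1ξ, giving ξ = 568 mol.
Outlet amounts (n = n₀ + ν ξ):
  A: 723 − 1(568) = 155
  B: 0 + 1(568) = 568
Total out = 723 mol; y_B = 568 / 723 = 0.7856.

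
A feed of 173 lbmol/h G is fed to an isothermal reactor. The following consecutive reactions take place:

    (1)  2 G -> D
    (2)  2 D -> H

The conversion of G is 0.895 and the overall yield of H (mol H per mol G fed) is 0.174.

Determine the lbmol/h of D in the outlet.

17.2 lbmol/h

Conversion of G: G consumed = 2ξ₁ = 0.895 × 173 → ξ₁ = 77.42 lbmol/h.
Yield of H: 1ξ₂ / 173 = 0.174 → ξ₂ = 30.1 lbmol/h.
Outlet amounts (n = n₀ + Σ ν·ξ):
  G: 173 − 2(77.42) = 18.16
  D: 0 + 1(77.42) − 2(30.1) = 17.21
  H: 0 + 1(30.1) = 30.1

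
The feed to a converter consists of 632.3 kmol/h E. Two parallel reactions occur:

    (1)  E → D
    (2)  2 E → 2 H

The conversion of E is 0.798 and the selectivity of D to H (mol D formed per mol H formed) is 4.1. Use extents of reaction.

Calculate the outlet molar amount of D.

Conversion of E: E consumed = 0.798 × 632.3 = 504.6 kmol/h = 1ξ₁ + 2ξ₂.
Selectivity: 1ξ₁ / (2ξ₂) = 4.1 → ξ₁ = 8.2 ξ₂.
Substitute: (1·8.2 + 2) ξ₂ = 504.6 → ξ₂ = 49.47 kmol/h, ξ₁ = 405.6 kmol/h.
Outlet amounts (n = n₀ + Σ ν·ξ):
  E: 632.3 − 1(405.6) − 2(49.47) = 127.7
  D: 0 + 1(405.6) = 405.6
  H: 0 + 2(49.47) = 98.94

406 kmol/h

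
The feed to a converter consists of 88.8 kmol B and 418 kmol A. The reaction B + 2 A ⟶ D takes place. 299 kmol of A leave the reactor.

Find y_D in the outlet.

0.153

For A: n = n₀ − 2ξ → 299 = 418 − 2ξ, giving ξ = 59.5 kmol.
Outlet amounts (n = n₀ + ν ξ):
  B: 88.8 − 1(59.5) = 29.3
  A: 418 − 2(59.5) = 299
  D: 0 + 1(59.5) = 59.5
Total out = 387.8 kmol; y_D = 59.5 / 387.8 = 0.1534.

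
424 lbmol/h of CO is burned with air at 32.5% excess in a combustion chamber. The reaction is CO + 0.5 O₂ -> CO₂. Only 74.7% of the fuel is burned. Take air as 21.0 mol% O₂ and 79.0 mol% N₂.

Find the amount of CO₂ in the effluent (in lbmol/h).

317 lbmol/h

Stoichiometric O₂ = 0.5 × 424 = 212 lbmol/h; O₂ fed = 212 × 1.325 = 280.9 lbmol/h.
N₂ fed = 280.9 × 79/21 = 1057 lbmol/h.
Fuel reacted = 0.747 × 424 → ξ = 316.7 lbmol/h.
Outlet (n = n₀ + ν ξ):
  CO: 424 − 1(316.7) = 107.3
  O₂: 280.9 − 0.5(316.7) = 122.5
  N₂: 1057 (inert)
  CO₂: 0 + 1(316.7) = 316.7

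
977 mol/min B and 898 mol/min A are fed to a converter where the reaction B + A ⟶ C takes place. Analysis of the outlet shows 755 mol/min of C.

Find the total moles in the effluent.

1120 mol/min

For C: n = n₀ + 1ξ → 755 = 0 + 1ξ, giving ξ = 755 mol/min.
Outlet amounts (n = n₀ + ν ξ):
  B: 977 − 1(755) = 222
  A: 898 − 1(755) = 143
  C: 0 + 1(755) = 755
Total out = 222 + 143 + 755 = 1120 mol/min.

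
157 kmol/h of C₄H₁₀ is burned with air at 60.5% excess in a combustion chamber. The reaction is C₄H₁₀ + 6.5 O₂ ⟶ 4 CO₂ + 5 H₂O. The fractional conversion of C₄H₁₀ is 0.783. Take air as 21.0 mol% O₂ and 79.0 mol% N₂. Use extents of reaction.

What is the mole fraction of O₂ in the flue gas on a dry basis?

0.111

Stoichiometric O₂ = 6.5 × 157 = 1020 kmol/h; O₂ fed = 1020 × 1.605 = 1638 kmol/h.
N₂ fed = 1638 × 79/21 = 6162 kmol/h.
Fuel reacted = 0.783 × 157 → ξ = 122.9 kmol/h.
Outlet (n = n₀ + ν ξ):
  C₄H₁₀: 157 − 1(122.9) = 34.07
  O₂: 1638 − 6.5(122.9) = 838.9
  N₂: 6162 (inert)
  CO₂: 0 + 4(122.9) = 491.7
  H₂O: 0 + 5(122.9) = 614.7
Dry total = 7526 kmol/h; y_O₂ (dry) = 838.9 / 7526 = 0.1115.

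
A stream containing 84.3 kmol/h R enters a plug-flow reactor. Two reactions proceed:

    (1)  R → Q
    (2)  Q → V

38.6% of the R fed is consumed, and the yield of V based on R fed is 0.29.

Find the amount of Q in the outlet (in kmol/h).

Conversion of R: R consumed = 1ξ₁ = 0.386 × 84.3 → ξ₁ = 32.54 kmol/h.
Yield of V: 1ξ₂ / 84.3 = 0.29 → ξ₂ = 24.45 kmol/h.
Outlet amounts (n = n₀ + Σ ν·ξ):
  R: 84.3 − 1(32.54) = 51.76
  Q: 0 + 1(32.54) − 1(24.45) = 8.093
  V: 0 + 1(24.45) = 24.45

8.09 kmol/h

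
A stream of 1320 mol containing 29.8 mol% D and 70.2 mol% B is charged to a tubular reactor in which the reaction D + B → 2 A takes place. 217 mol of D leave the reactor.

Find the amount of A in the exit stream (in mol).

For D: n = n₀ − 1ξ → 217 = 393.4 − 1ξ, giving ξ = 176.4 mol.
Outlet amounts (n = n₀ + ν ξ):
  D: 393.4 − 1(176.4) = 217
  B: 926.6 − 1(176.4) = 750.3
  A: 0 + 2(176.4) = 352.7

353 mol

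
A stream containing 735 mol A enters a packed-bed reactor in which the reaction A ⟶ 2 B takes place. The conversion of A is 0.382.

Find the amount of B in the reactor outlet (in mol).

A reacted = 0.382 × 735 = 280.8 mol; ν_A = −1, so ξ = 280.8/1 = 280.8 mol.
Outlet amounts (n = n₀ + ν ξ):
  A: 735 − 1(280.8) = 454.2
  B: 0 + 2(280.8) = 561.5

562 mol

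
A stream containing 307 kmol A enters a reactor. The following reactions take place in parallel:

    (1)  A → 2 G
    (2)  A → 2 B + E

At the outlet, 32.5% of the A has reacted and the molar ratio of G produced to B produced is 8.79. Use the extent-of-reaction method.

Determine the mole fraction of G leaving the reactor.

Conversion of A: A consumed = 0.325 × 307 = 99.78 kmol = 1ξ₁ + 1ξ₂.
Selectivity: 2ξ₁ / (2ξ₂) = 8.79 → ξ₁ = 8.79 ξ₂.
Substitute: (1·8.79 + 1) ξ₂ = 99.78 → ξ₂ = 10.19 kmol, ξ₁ = 89.58 kmol.
Outlet amounts (n = n₀ + Σ ν·ξ):
  A: 307 − 1(89.58) − 1(10.19) = 207.2
  G: 0 + 2(89.58) = 179.2
  B: 0 + 2(10.19) = 20.38
  E: 0 + 1(10.19) = 10.19
Total out = 417 kmol; y_G = 179.2 / 417 = 0.4297.

0.43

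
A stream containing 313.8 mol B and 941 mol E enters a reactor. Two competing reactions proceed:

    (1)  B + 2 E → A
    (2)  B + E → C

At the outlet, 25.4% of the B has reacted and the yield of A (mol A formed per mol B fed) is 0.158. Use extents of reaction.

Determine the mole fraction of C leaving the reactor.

0.0268

Yield of A: 1ξ₁ / 313.8 = 0.158 → ξ₁ = 49.58 mol.
Conversion of B: 1ξ₁ + 1ξ₂ = 0.254 × 313.8 = 79.71 → ξ₂ = 30.12 mol.
Outlet amounts (n = n₀ + Σ ν·ξ):
  B: 313.8 − 1(49.58) − 1(30.12) = 234.1
  E: 941 − 2(49.58) − 1(30.12) = 811.7
  A: 0 + 1(49.58) = 49.58
  C: 0 + 1(30.12) = 30.12
Total out = 1126 mol; y_C = 30.12 / 1126 = 0.02677.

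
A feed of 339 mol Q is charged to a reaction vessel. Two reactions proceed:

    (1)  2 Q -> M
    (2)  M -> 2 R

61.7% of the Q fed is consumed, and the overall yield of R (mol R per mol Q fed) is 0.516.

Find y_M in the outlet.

0.0532

Conversion of Q: Q consumed = 2ξ₁ = 0.617 × 339 → ξ₁ = 104.6 mol.
Yield of R: 2ξ₂ / 339 = 0.516 → ξ₂ = 87.46 mol.
Outlet amounts (n = n₀ + Σ ν·ξ):
  Q: 339 − 2(104.6) = 129.8
  M: 0 + 1(104.6) − 1(87.46) = 17.12
  R: 0 + 2(87.46) = 174.9
Total out = 321.9 mol; y_M = 17.12 / 321.9 = 0.05319.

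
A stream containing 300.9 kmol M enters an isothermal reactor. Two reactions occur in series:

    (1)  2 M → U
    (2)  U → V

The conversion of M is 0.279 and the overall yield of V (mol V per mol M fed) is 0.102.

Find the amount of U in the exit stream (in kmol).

11.3 kmol

Conversion of M: M consumed = 2ξ₁ = 0.279 × 300.9 → ξ₁ = 41.98 kmol.
Yield of V: 1ξ₂ / 300.9 = 0.102 → ξ₂ = 30.69 kmol.
Outlet amounts (n = n₀ + Σ ν·ξ):
  M: 300.9 − 2(41.98) = 216.9
  U: 0 + 1(41.98) − 1(30.69) = 11.28
  V: 0 + 1(30.69) = 30.69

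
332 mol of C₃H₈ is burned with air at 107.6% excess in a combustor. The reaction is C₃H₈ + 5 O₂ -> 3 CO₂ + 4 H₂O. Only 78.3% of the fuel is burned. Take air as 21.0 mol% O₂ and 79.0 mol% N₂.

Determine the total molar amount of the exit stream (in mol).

Stoichiometric O₂ = 5 × 332 = 1660 mol; O₂ fed = 1660 × 2.076 = 3446 mol.
N₂ fed = 3446 × 79/21 = 12960 mol.
Fuel reacted = 0.783 × 332 → ξ = 260 mol.
Outlet (n = n₀ + ν ξ):
  C₃H₈: 332 − 1(260) = 72.04
  O₂: 3446 − 5(260) = 2146
  N₂: 12960 (inert)
  CO₂: 0 + 3(260) = 779.9
  H₂O: 0 + 4(260) = 1040
Total out = 72.04 + 2146 + 12960 + 779.9 + 1040 = 17000 mol.

17000 mol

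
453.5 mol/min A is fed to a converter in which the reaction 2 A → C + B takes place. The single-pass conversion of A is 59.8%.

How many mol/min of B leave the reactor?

A reacted = 0.598 × 453.5 = 271.2 mol/min; ν_A = −2, so ξ = 271.2/2 = 135.6 mol/min.
Outlet amounts (n = n₀ + ν ξ):
  A: 453.5 − 2(135.6) = 182.3
  C: 0 + 1(135.6) = 135.6
  B: 0 + 1(135.6) = 135.6

136 mol/min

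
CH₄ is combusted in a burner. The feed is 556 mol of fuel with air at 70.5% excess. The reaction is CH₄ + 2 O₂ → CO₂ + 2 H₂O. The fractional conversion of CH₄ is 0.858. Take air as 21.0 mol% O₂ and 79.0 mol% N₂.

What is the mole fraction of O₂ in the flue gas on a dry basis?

0.109

Stoichiometric O₂ = 2 × 556 = 1112 mol; O₂ fed = 1112 × 1.705 = 1896 mol.
N₂ fed = 1896 × 79/21 = 7132 mol.
Fuel reacted = 0.858 × 556 → ξ = 477 mol.
Outlet (n = n₀ + ν ξ):
  CH₄: 556 − 1(477) = 78.95
  O₂: 1896 − 2(477) = 941.9
  N₂: 7132 (inert)
  CO₂: 0 + 1(477) = 477
  H₂O: 0 + 2(477) = 954.1
Dry total = 8630 mol; y_O₂ (dry) = 941.9 / 8630 = 0.1091.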